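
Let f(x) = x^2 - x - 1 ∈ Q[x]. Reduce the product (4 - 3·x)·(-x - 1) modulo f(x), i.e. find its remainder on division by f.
a · b ≡ 2·x - 1 (mod f(x))

First multiply in Q[x] without reducing: a · b = 3·x^2 - x - 4. Now divide by f(x) = x^2 - x - 1, eliminating the leading term at each step:
  leading term 3·x^2: subtract (3)·f(x) = 3·x^2 - 3·x - 3, leaving 2·x - 1
The degree is now < 2, so this is the remainder. Hence a · b ≡ 2·x - 1 in Q[x]/(f).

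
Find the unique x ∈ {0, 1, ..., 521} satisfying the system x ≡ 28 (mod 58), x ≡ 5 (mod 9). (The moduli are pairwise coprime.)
x ≡ 86 (mod 522); the representative in [0, 522) is 86

The moduli 58, 9 are pairwise coprime, so by the CRT there is a unique solution mod 58·9 = 522.
Solve by successive substitution. Start with x ≡ 28 (mod 58).
  Combine with x ≡ 5 (mod 9): write x = 28 + 58·t and require 28 + 58·t ≡ 5 (mod 9), i.e. 58·t ≡ 5 − 28 ≡ 4 (mod 9). Since 58^(−1) ≡ 7 (mod 9) (58 ≡ 4 (mod 9)), t ≡ 7·4 ≡ 1 (mod 9). So x ≡ 28 + 58·1 = 86 (mod 522).
Unique solution in [0, 522): x = 86.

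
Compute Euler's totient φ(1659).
φ(1659) = 936

φ is multiplicative, with φ(p^e) = p^e − p^(e−1). Factorise 1659 = 3 · 7 · 79. Then
  φ(1659) = (3 − 1) · (7 − 1) · (79 − 1) = 2 · 6 · 78 = 936.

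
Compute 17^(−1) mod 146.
17^(−1) ≡ 43 (mod 146)

Apply the extended Euclidean algorithm to (146, 17), tracking rows (r, s, t) with s·146 + t·17 = r. Each division r_prev = q·r_cur + r_new produces the new row as (previous row) − q·(current row):
  row A: (146, 1, 0)   [1·146 + 0·17 = 146]
  row B: (17, 0, 1)   [0·146 + 1·17 = 17]
  146 = 8·17 + 10   → row C = row A − 8·row B = (10, 1, −8)   [check: 1·146 − 8·17 = 10]
  17 = 1·10 + 7   → row D = row B − 1·row C = (7, −1, 9)   [check: −1·146 + 9·17 = 7]
  10 = 1·7 + 3   → row E = row C − 1·row D = (3, 2, −17)   [check: 2·146 − 17·17 = 3]
  7 = 2·3 + 1   → row F = row D − 2·row E = (1, −5, 43)   [check: −5·146 + 43·17 = 1]
  3 = 3·1 + 0   → remainder 0, stop. gcd = 1 (last nonzero row F).
The gcd is 1, so 17 is invertible mod 146. The last nonzero row gives −5·146 + 43·17 = 1, so t = 43. So 17^(−1) ≡ 43 (mod 146). Verify: 17 · 43 = 731 ≡ 1 (mod 146). ✓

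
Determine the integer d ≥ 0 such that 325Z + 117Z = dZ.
In the PID Z, (a, b) is generated by gcd(a, b). Compute gcd(325, 117) with the extended Euclidean algorithm, tracking rows (r, s, t) with s·325 + t·117 = r:
  row A: (325, 1, 0)   [1·325 + 0·117 = 325]
  row B: (117, 0, 1)   [0·325 + 1·117 = 117]
  325 = 2·117 + 91   → row C = row A − 2·row B = (91, 1, −2)   [check: 1·325 − 2·117 = 91]
  117 = 1·91 + 26   → row D = row B − 1·row C = (26, −1, 3)   [check: −1·325 + 3·117 = 26]
  91 = 3·26 + 13   → row E = row C − 3·row D = (13, 4, −11)   [check: 4·325 − 11·117 = 13]
  26 = 2·13 + 0   → remainder 0, stop. gcd = 13 (last nonzero row E).
So gcd(325, 117) = 13, with Bézout identity 4·325 − 11·117 = 13. Containment (⊇): the Bézout identity exhibits 13 as an element of (325, 117), giving (13) ⊆ (325, 117). Containment (⊆): since 13 | 325 and 13 | 117 (325 = 13·25, 117 = 13·9), every Z-linear combination of 325 and 117 is divisible by 13, so (325, 117) ⊆ (13). Therefore (325, 117) = (13), d = 13.

Final answer: (325, 117) = (13); d = 13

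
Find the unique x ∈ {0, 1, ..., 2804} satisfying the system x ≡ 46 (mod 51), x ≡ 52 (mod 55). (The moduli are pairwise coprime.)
The moduli 51, 55 are pairwise coprime, so by the CRT there is a unique solution mod 51·55 = 2805.
Solve by successive substitution. Start with x ≡ 46 (mod 51).
  Combine with x ≡ 52 (mod 55): write x = 46 + 51·t and require 46 + 51·t ≡ 52 (mod 55), i.e. 51·t ≡ 52 − 46 ≡ 6 (mod 55). Since 51^(−1) ≡ 41 (mod 55), t ≡ 41·6 ≡ 26 (mod 55). So x ≡ 46 + 51·26 = 1372 (mod 2805).
Unique solution in [0, 2805): x = 1372.

Final answer: x ≡ 1372 (mod 2805); the representative in [0, 2805) is 1372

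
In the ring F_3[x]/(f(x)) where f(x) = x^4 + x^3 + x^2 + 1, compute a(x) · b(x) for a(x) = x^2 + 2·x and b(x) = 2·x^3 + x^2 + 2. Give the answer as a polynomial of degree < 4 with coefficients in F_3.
Multiply as integer polynomials: a · b = 2·x^5 + 5·x^4 + 2·x^3 + 2·x^2 + 4·x. Reducing coefficients mod 3: a · b ≡ 2·x^5 + 2·x^4 + 2·x^3 + 2·x^2 + x. Now divide by f(x) = x^4 + x^3 + x^2 + 1 in F_3[x], eliminating the leading term at each step:
  leading term 2·x^5: subtract (2·x)·f(x) = 2·x^5 + 2·x^4 + 2·x^3 + 2·x, leaving 2·x^2 + 2·x (coefficients mod 3)
The degree is now < 4, so this is the remainder. Hence a · b ≡ 2·x^2 + 2·x in F_3[x]/(f).

Final answer: a · b ≡ 2·x^2 + 2·x (mod f(x))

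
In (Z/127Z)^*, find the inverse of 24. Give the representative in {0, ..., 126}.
Apply the extended Euclidean algorithm to (127, 24), tracking rows (r, s, t) with s·127 + t·24 = r. Each division r_prev = q·r_cur + r_new produces the new row as (previous row) − q·(current row):
  row A: (127, 1, 0)   [1·127 + 0·24 = 127]
  row B: (24, 0, 1)   [0·127 + 1·24 = 24]
  127 = 5·24 + 7   → row C = row A − 5·row B = (7, 1, −5)   [check: 1·127 − 5·24 = 7]
  24 = 3·7 + 3   → row D = row B − 3·row C = (3, −3, 16)   [check: −3·127 + 16·24 = 3]
  7 = 2·3 + 1   → row E = row C − 2·row D = (1, 7, −37)   [check: 7·127 − 37·24 = 1]
  3 = 3·1 + 0   → remainder 0, stop. gcd = 1 (last nonzero row E).
The gcd is 1, so 24 is invertible mod 127. The last nonzero row gives 7·127 − 37·24 = 1, so t = −37. So 24^(−1) ≡ −37 ≡ 90 (mod 127). Verify: 24 · 90 = 2160 ≡ 1 (mod 127). ✓

Final answer: 24^(−1) ≡ 90 (mod 127)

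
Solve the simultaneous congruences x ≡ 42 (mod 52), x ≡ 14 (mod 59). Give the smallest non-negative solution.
x ≡ 250 (mod 3068); the representative in [0, 3068) is 250

The moduli 52, 59 are pairwise coprime, so by the CRT there is a unique solution mod 52·59 = 3068.
Solve by successive substitution. Start with x ≡ 42 (mod 52).
  Combine with x ≡ 14 (mod 59): write x = 42 + 52·t and require 42 + 52·t ≡ 14 (mod 59), i.e. 52·t ≡ 14 − 42 ≡ 31 (mod 59). Since 52^(−1) ≡ 42 (mod 59), t ≡ 42·31 ≡ 4 (mod 59). So x ≡ 42 + 52·4 = 250 (mod 3068).
Unique solution in [0, 3068): x = 250.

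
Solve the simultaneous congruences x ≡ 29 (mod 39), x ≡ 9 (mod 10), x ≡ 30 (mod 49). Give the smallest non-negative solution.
The moduli 39, 10, 49 are pairwise coprime, so by the CRT there is a unique solution mod 39·10·49 = 19110.
Solve by successive substitution. Start with x ≡ 29 (mod 39).
  Combine with x ≡ 9 (mod 10): write x = 29 + 39·t and require 29 + 39·t ≡ 9 (mod 10), i.e. 39·t ≡ 9 − 29 ≡ 0 (mod 10). Since 39^(−1) ≡ 9 (mod 10) (39 ≡ 9 (mod 10)), t ≡ 9·0 ≡ 0 (mod 10). So x ≡ 29 + 39·0 = 29 (mod 390).
  Combine with x ≡ 30 (mod 49): write x = 29 + 390·t and require 29 + 390·t ≡ 30 (mod 49), i.e. 390·t ≡ 30 − 29 ≡ 1 (mod 49). Since 390^(−1) ≡ 24 (mod 49) (390 ≡ 47 (mod 49)), t ≡ 24·1 ≡ 24 (mod 49). So x ≡ 29 + 390·24 = 9389 (mod 19110).
Unique solution in [0, 19110): x = 9389.

Final answer: x ≡ 9389 (mod 19110); the representative in [0, 19110) is 9389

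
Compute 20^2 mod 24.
Use repeated squaring. Binary(2) = 10. Walk through the bits of the exponent 2 left-to-right: at each bit after the leading one, square the running value, then multiply by 20 if the bit is 1 (always reducing mod 24):
  bit 1 = 1 (leading): start with 20.
  bit 2 = 0: square 20^2 = 400 ≡ 16 (mod 24).
Final value: 20^2 ≡ 16 (mod 24).

Final answer: 16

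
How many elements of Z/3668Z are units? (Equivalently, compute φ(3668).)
An element a ∈ Z/3668Z is a unit iff gcd(a, 3668) = 1, so the number of units is φ(3668). φ is multiplicative, with φ(p^e) = p^e − p^(e−1). Factorise 3668 = 2^2 · 7 · 131. Then
  φ(3668) = (2^2 − 2^1) · (7 − 1) · (131 − 1) = 2 · 6 · 130 = 1560.

Final answer: Z/3668Z has φ(3668) = 1560 units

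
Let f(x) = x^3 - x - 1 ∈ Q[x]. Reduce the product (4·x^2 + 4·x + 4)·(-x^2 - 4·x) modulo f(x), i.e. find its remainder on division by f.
First multiply in Q[x] without reducing: a · b = -4·x^4 - 20·x^3 - 20·x^2 - 16·x. Now divide by f(x) = x^3 - x - 1, eliminating the leading term at each step:
  leading term -4·x^4: subtract (-4·x)·f(x) = -4·x^4 + 4·x^2 + 4·x, leaving -20·x^3 - 24·x^2 - 20·x
  leading term -20·x^3: subtract (-20)·f(x) = -20·x^3 + 20·x + 20, leaving -24·x^2 - 40·x - 20
The degree is now < 3, so this is the remainder. Hence a · b ≡ -24·x^2 - 40·x - 20 in Q[x]/(f).

Final answer: a · b ≡ -24·x^2 - 40·x - 20 (mod f(x))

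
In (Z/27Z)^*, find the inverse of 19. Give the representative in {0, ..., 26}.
Apply the extended Euclidean algorithm to (27, 19), tracking rows (r, s, t) with s·27 + t·19 = r. Each division r_prev = q·r_cur + r_new produces the new row as (previous row) − q·(current row):
  row A: (27, 1, 0)   [1·27 + 0·19 = 27]
  row B: (19, 0, 1)   [0·27 + 1·19 = 19]
  27 = 1·19 + 8   → row C = row A − 1·row B = (8, 1, −1)   [check: 1·27 − 1·19 = 8]
  19 = 2·8 + 3   → row D = row B − 2·row C = (3, −2, 3)   [check: −2·27 + 3·19 = 3]
  8 = 2·3 + 2   → row E = row C − 2·row D = (2, 5, −7)   [check: 5·27 − 7·19 = 2]
  3 = 1·2 + 1   → row F = row D − 1·row E = (1, −7, 10)   [check: −7·27 + 10·19 = 1]
  2 = 2·1 + 0   → remainder 0, stop. gcd = 1 (last nonzero row F).
The gcd is 1, so 19 is invertible mod 27. The last nonzero row gives −7·27 + 10·19 = 1, so t = 10. So 19^(−1) ≡ 10 (mod 27). Verify: 19 · 10 = 190 ≡ 1 (mod 27). ✓

Final answer: 19^(−1) ≡ 10 (mod 27)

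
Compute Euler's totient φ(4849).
φ is multiplicative, with φ(p^e) = p^e − p^(e−1). Factorise 4849 = 13 · 373. Then
  φ(4849) = (13 − 1) · (373 − 1) = 12 · 372 = 4464.

Final answer: φ(4849) = 4464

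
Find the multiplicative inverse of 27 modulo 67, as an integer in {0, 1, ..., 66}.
27^(−1) ≡ 5 (mod 67)

Apply the extended Euclidean algorithm to (67, 27), tracking rows (r, s, t) with s·67 + t·27 = r. Each division r_prev = q·r_cur + r_new produces the new row as (previous row) − q·(current row):
  row A: (67, 1, 0)   [1·67 + 0·27 = 67]
  row B: (27, 0, 1)   [0·67 + 1·27 = 27]
  67 = 2·27 + 13   → row C = row A − 2·row B = (13, 1, −2)   [check: 1·67 − 2·27 = 13]
  27 = 2·13 + 1   → row D = row B − 2·row C = (1, −2, 5)   [check: −2·67 + 5·27 = 1]
  13 = 13·1 + 0   → remainder 0, stop. gcd = 1 (last nonzero row D).
The gcd is 1, so 27 is invertible mod 67. The last nonzero row gives −2·67 + 5·27 = 1, so t = 5. So 27^(−1) ≡ 5 (mod 67). Verify: 27 · 5 = 135 ≡ 1 (mod 67). ✓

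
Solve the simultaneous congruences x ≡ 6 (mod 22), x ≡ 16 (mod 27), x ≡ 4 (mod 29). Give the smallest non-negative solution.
The moduli 22, 27, 29 are pairwise coprime, so by the CRT there is a unique solution mod 22·27·29 = 17226.
Solve by successive substitution. Start with x ≡ 6 (mod 22).
  Combine with x ≡ 16 (mod 27): write x = 6 + 22·t and require 6 + 22·t ≡ 16 (mod 27), i.e. 22·t ≡ 16 − 6 ≡ 10 (mod 27). Since 22^(−1) ≡ 16 (mod 27), t ≡ 16·10 ≡ 25 (mod 27). So x ≡ 6 + 22·25 = 556 (mod 594).
  Combine with x ≡ 4 (mod 29): write x = 556 + 594·t and require 556 + 594·t ≡ 4 (mod 29), i.e. 594·t ≡ 4 − 556 ≡ 28 (mod 29). Since 594^(−1) ≡ 27 (mod 29) (594 ≡ 14 (mod 29)), t ≡ 27·28 ≡ 2 (mod 29). So x ≡ 556 + 594·2 = 1744 (mod 17226).
Unique solution in [0, 17226): x = 1744.

Final answer: x ≡ 1744 (mod 17226); the representative in [0, 17226) is 1744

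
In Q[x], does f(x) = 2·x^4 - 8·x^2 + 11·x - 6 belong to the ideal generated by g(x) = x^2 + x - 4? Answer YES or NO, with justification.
In Q[x] the ideal (g) consists of all multiples of g, so f ∈ (g) iff g | f, i.e. iff the remainder of f on division by g is 0. Divide f by g (g is monic, so eliminate the leading term of the running remainder at each step):
  leading term 2·x^4: subtract (2·x^2)·g(x) = 2·x^4 + 2·x^3 - 8·x^2, leaving -2·x^3 + 11·x - 6
  leading term -2·x^3: subtract (-2·x)·g(x) = -2·x^3 - 2·x^2 + 8·x, leaving 2·x^2 + 3·x - 6
  leading term 2·x^2: subtract (2)·g(x) = 2·x^2 + 2·x - 8, leaving x + 2
The remainder r(x) = x + 2 ≠ 0 (and deg r < deg g), so g ∤ f, i.e. f ∉ (g).

Final answer: NO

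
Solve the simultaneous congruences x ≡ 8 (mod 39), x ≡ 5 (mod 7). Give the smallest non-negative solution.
The moduli 39, 7 are pairwise coprime, so by the CRT there is a unique solution mod 39·7 = 273.
Solve by successive substitution. Start with x ≡ 8 (mod 39).
  Combine with x ≡ 5 (mod 7): write x = 8 + 39·t and require 8 + 39·t ≡ 5 (mod 7), i.e. 39·t ≡ 5 − 8 ≡ 4 (mod 7). Since 39^(−1) ≡ 2 (mod 7) (39 ≡ 4 (mod 7)), t ≡ 2·4 ≡ 1 (mod 7). So x ≡ 8 + 39·1 = 47 (mod 273).
Unique solution in [0, 273): x = 47.

Final answer: x ≡ 47 (mod 273); the representative in [0, 273) is 47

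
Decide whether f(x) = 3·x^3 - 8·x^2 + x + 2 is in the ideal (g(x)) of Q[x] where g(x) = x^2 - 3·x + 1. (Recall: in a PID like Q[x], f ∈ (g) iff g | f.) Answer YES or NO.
NO

In Q[x] the ideal (g) consists of all multiples of g, so f ∈ (g) iff g | f, i.e. iff the remainder of f on division by g is 0. Divide f by g (g is monic, so eliminate the leading term of the running remainder at each step):
  leading term 3·x^3: subtract (3·x)·g(x) = 3·x^3 - 9·x^2 + 3·x, leaving x^2 - 2·x + 2
  leading term x^2: subtract (1)·g(x) = x^2 - 3·x + 1, leaving x + 1
The remainder r(x) = x + 1 ≠ 0 (and deg r < deg g), so g ∤ f, i.e. f ∉ (g).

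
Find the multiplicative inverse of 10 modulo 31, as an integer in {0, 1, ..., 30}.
10^(−1) ≡ 28 (mod 31)

Apply the extended Euclidean algorithm to (31, 10), tracking rows (r, s, t) with s·31 + t·10 = r. Each division r_prev = q·r_cur + r_new produces the new row as (previous row) − q·(current row):
  row A: (31, 1, 0)   [1·31 + 0·10 = 31]
  row B: (10, 0, 1)   [0·31 + 1·10 = 10]
  31 = 3·10 + 1   → row C = row A − 3·row B = (1, 1, −3)   [check: 1·31 − 3·10 = 1]
  10 = 10·1 + 0   → remainder 0, stop. gcd = 1 (last nonzero row C).
The gcd is 1, so 10 is invertible mod 31. The last nonzero row gives 1·31 − 3·10 = 1, so t = −3. So 10^(−1) ≡ −3 ≡ 28 (mod 31). Verify: 10 · 28 = 280 ≡ 1 (mod 31). ✓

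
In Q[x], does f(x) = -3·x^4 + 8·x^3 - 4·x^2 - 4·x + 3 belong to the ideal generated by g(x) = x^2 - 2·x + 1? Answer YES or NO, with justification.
In Q[x] the ideal (g) consists of all multiples of g, so f ∈ (g) iff g | f, i.e. iff the remainder of f on division by g is 0. Divide f by g (g is monic, so eliminate the leading term of the running remainder at each step):
  leading term -3·x^4: subtract (-3·x^2)·g(x) = -3·x^4 + 6·x^3 - 3·x^2, leaving 2·x^3 - x^2 - 4·x + 3
  leading term 2·x^3: subtract (2·x)·g(x) = 2·x^3 - 4·x^2 + 2·x, leaving 3·x^2 - 6·x + 3
  leading term 3·x^2: subtract (3)·g(x) = 3·x^2 - 6·x + 3, leaving 0
The remainder is 0, so f(x) = g(x) · h(x) with h(x) = -3·x^2 + 2·x + 3. Hence g | f, i.e. f ∈ (g).

Final answer: YES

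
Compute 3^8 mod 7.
Use repeated squaring. Binary(8) = 1000. Walk through the bits of the exponent 8 left-to-right: at each bit after the leading one, square the running value, then multiply by 3 if the bit is 1 (always reducing mod 7):
  bit 1 = 1 (leading): start with 3.
  bit 2 = 0: square 3^2 = 9 ≡ 2 (mod 7).
  bit 3 = 0: square 2^2 = 4 (mod 7).
  bit 4 = 0: square 4^2 = 16 ≡ 2 (mod 7).
Final value: 3^8 ≡ 2 (mod 7).

Final answer: 2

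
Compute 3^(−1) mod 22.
Apply the extended Euclidean algorithm to (22, 3), tracking rows (r, s, t) with s·22 + t·3 = r. Each division r_prev = q·r_cur + r_new produces the new row as (previous row) − q·(current row):
  row A: (22, 1, 0)   [1·22 + 0·3 = 22]
  row B: (3, 0, 1)   [0·22 + 1·3 = 3]
  22 = 7·3 + 1   → row C = row A − 7·row B = (1, 1, −7)   [check: 1·22 − 7·3 = 1]
  3 = 3·1 + 0   → remainder 0, stop. gcd = 1 (last nonzero row C).
The gcd is 1, so 3 is invertible mod 22. The last nonzero row gives 1·22 − 7·3 = 1, so t = −7. So 3^(−1) ≡ −7 ≡ 15 (mod 22). Verify: 3 · 15 = 45 ≡ 1 (mod 22). ✓

Final answer: 3^(−1) ≡ 15 (mod 22)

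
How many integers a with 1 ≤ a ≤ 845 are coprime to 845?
The number of a ∈ {1, ..., 845} with gcd(a, 845) = 1 is by definition Euler's totient φ(845). φ is multiplicative, with φ(p^e) = p^e − p^(e−1). Factorise 845 = 5 · 13^2. Then
  φ(845) = (5 − 1) · (13^2 − 13^1) = 4 · 156 = 624.
So there are 624 such integers.

Final answer: 624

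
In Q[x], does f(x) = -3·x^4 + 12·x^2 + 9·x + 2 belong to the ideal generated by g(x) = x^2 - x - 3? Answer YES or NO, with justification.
In Q[x] the ideal (g) consists of all multiples of g, so f ∈ (g) iff g | f, i.e. iff the remainder of f on division by g is 0. Divide f by g (g is monic, so eliminate the leading term of the running remainder at each step):
  leading term -3·x^4: subtract (-3·x^2)·g(x) = -3·x^4 + 3·x^3 + 9·x^2, leaving -3·x^3 + 3·x^2 + 9·x + 2
  leading term -3·x^3: subtract (-3·x)·g(x) = -3·x^3 + 3·x^2 + 9·x, leaving 2
The remainder r(x) = 2 ≠ 0 (and deg r < deg g), so g ∤ f, i.e. f ∉ (g).

Final answer: NO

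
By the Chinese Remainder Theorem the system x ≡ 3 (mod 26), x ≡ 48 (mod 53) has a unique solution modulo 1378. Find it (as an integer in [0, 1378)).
The moduli 26, 53 are pairwise coprime, so by the CRT there is a unique solution mod 26·53 = 1378.
Solve by successive substitution. Start with x ≡ 3 (mod 26).
  Combine with x ≡ 48 (mod 53): write x = 3 + 26·t and require 3 + 26·t ≡ 48 (mod 53), i.e. 26·t ≡ 48 − 3 ≡ 45 (mod 53). Since 26^(−1) ≡ 51 (mod 53), t ≡ 51·45 ≡ 16 (mod 53). So x ≡ 3 + 26·16 = 419 (mod 1378).
Unique solution in [0, 1378): x = 419.

Final answer: x ≡ 419 (mod 1378); the representative in [0, 1378) is 419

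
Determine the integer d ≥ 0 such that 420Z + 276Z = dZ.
In the PID Z, (a, b) is generated by gcd(a, b). Compute gcd(420, 276) with the extended Euclidean algorithm, tracking rows (r, s, t) with s·420 + t·276 = r:
  row A: (420, 1, 0)   [1·420 + 0·276 = 420]
  row B: (276, 0, 1)   [0·420 + 1·276 = 276]
  420 = 1·276 + 144   → row C = row A − 1·row B = (144, 1, −1)   [check: 1·420 − 1·276 = 144]
  276 = 1·144 + 132   → row D = row B − 1·row C = (132, −1, 2)   [check: −1·420 + 2·276 = 132]
  144 = 1·132 + 12   → row E = row C − 1·row D = (12, 2, −3)   [check: 2·420 − 3·276 = 12]
  132 = 11·12 + 0   → remainder 0, stop. gcd = 12 (last nonzero row E).
So gcd(420, 276) = 12, with Bézout identity 2·420 − 3·276 = 12. Containment (⊇): the Bézout identity exhibits 12 as an element of (420, 276), giving (12) ⊆ (420, 276). Containment (⊆): since 12 | 420 and 12 | 276 (420 = 12·35, 276 = 12·23), every Z-linear combination of 420 and 276 is divisible by 12, so (420, 276) ⊆ (12). Therefore (420, 276) = (12), d = 12.

Final answer: (420, 276) = (12); d = 12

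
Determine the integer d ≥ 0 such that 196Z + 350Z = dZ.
In the PID Z, (a, b) is generated by gcd(a, b). Compute gcd(350, 196) with the extended Euclidean algorithm, tracking rows (r, s, t) with s·350 + t·196 = r:
  row A: (350, 1, 0)   [1·350 + 0·196 = 350]
  row B: (196, 0, 1)   [0·350 + 1·196 = 196]
  350 = 1·196 + 154   → row C = row A − 1·row B = (154, 1, −1)   [check: 1·350 − 1·196 = 154]
  196 = 1·154 + 42   → row D = row B − 1·row C = (42, −1, 2)   [check: −1·350 + 2·196 = 42]
  154 = 3·42 + 28   → row E = row C − 3·row D = (28, 4, −7)   [check: 4·350 − 7·196 = 28]
  42 = 1·28 + 14   → row F = row D − 1·row E = (14, −5, 9)   [check: −5·350 + 9·196 = 14]
  28 = 2·14 + 0   → remainder 0, stop. gcd = 14 (last nonzero row F).
So gcd(196, 350) = 14, with Bézout identity −5·350 + 9·196 = 14. Containment (⊇): the Bézout identity exhibits 14 as an element of (196, 350), giving (14) ⊆ (196, 350). Containment (⊆): since 14 | 196 and 14 | 350 (196 = 14·14, 350 = 14·25), every Z-linear combination of 196 and 350 is divisible by 14, so (196, 350) ⊆ (14). Therefore (196, 350) = (14), d = 14.

Final answer: (196, 350) = (14); d = 14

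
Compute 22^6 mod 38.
26

Use repeated squaring. Binary(6) = 110. Walk through the bits of the exponent 6 left-to-right: at each bit after the leading one, square the running value, then multiply by 22 if the bit is 1 (always reducing mod 38):
  bit 1 = 1 (leading): start with 22.
  bit 2 = 1: square 22^2 = 484 ≡ 28; bit is 1, so multiply 28·22 = 616 ≡ 8 (mod 38).
  bit 3 = 0: square 8^2 = 64 ≡ 26 (mod 38).
Final value: 22^6 ≡ 26 (mod 38).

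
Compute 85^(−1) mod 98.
85^(−1) ≡ 15 (mod 98)

Apply the extended Euclidean algorithm to (98, 85), tracking rows (r, s, t) with s·98 + t·85 = r. Each division r_prev = q·r_cur + r_new produces the new row as (previous row) − q·(current row):
  row A: (98, 1, 0)   [1·98 + 0·85 = 98]
  row B: (85, 0, 1)   [0·98 + 1·85 = 85]
  98 = 1·85 + 13   → row C = row A − 1·row B = (13, 1, −1)   [check: 1·98 − 1·85 = 13]
  85 = 6·13 + 7   → row D = row B − 6·row C = (7, −6, 7)   [check: −6·98 + 7·85 = 7]
  13 = 1·7 + 6   → row E = row C − 1·row D = (6, 7, −8)   [check: 7·98 − 8·85 = 6]
  7 = 1·6 + 1   → row F = row D − 1·row E = (1, −13, 15)   [check: −13·98 + 15·85 = 1]
  6 = 6·1 + 0   → remainder 0, stop. gcd = 1 (last nonzero row F).
The gcd is 1, so 85 is invertible mod 98. The last nonzero row gives −13·98 + 15·85 = 1, so t = 15. So 85^(−1) ≡ 15 (mod 98). Verify: 85 · 15 = 1275 ≡ 1 (mod 98). ✓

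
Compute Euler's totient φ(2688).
φ(2688) = 768

φ is multiplicative, with φ(p^e) = p^e − p^(e−1). Factorise 2688 = 2^7 · 3 · 7. Then
  φ(2688) = (2^7 − 2^6) · (3 − 1) · (7 − 1) = 64 · 2 · 6 = 768.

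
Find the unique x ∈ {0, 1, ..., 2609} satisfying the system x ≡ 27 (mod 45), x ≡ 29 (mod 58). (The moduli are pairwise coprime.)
x ≡ 1827 (mod 2610); the representative in [0, 2610) is 1827

The moduli 45, 58 are pairwise coprime, so by the CRT there is a unique solution mod 45·58 = 2610.
Solve by successive substitution. Start with x ≡ 27 (mod 45).
  Combine with x ≡ 29 (mod 58): write x = 27 + 45·t and require 27 + 45·t ≡ 29 (mod 58), i.e. 45·t ≡ 29 − 27 ≡ 2 (mod 58). Since 45^(−1) ≡ 49 (mod 58), t ≡ 49·2 ≡ 40 (mod 58). So x ≡ 27 + 45·40 = 1827 (mod 2610).
Unique solution in [0, 2610): x = 1827.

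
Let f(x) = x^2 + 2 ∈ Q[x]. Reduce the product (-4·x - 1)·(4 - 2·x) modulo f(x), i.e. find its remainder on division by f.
First multiply in Q[x] without reducing: a · b = 8·x^2 - 14·x - 4. Now divide by f(x) = x^2 + 2, eliminating the leading term at each step:
  leading term 8·x^2: subtract (8)·f(x) = 8·x^2 + 16, leaving -14·x - 20
The degree is now < 2, so this is the remainder. Hence a · b ≡ -14·x - 20 in Q[x]/(f).

Final answer: a · b ≡ -14·x - 20 (mod f(x))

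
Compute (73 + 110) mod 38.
Reduce the summands first: 73 ≡ 35, 110 ≡ 34 (mod 38), so 73 + 110 ≡ 35 + 34 (mod 38). 35 + 34 = 69; 69 = 1·38 + 31, so (73 + 110) mod 38 = 31.

Final answer: 31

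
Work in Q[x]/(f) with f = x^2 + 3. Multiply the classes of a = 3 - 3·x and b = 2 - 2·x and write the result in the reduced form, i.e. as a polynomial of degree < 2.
a · b ≡ -12·x - 12 (mod f(x))

First multiply in Q[x] without reducing: a · b = 6·x^2 - 12·x + 6. Now divide by f(x) = x^2 + 3, eliminating the leading term at each step:
  leading term 6·x^2: subtract (6)·f(x) = 6·x^2 + 18, leaving -12·x - 12
The degree is now < 2, so this is the remainder. Hence a · b ≡ -12·x - 12 in Q[x]/(f).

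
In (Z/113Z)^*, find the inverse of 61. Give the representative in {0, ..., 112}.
61^(−1) ≡ 63 (mod 113)

Apply the extended Euclidean algorithm to (113, 61), tracking rows (r, s, t) with s·113 + t·61 = r. Each division r_prev = q·r_cur + r_new produces the new row as (previous row) − q·(current row):
  row A: (113, 1, 0)   [1·113 + 0·61 = 113]
  row B: (61, 0, 1)   [0·113 + 1·61 = 61]
  113 = 1·61 + 52   → row C = row A − 1·row B = (52, 1, −1)   [check: 1·113 − 1·61 = 52]
  61 = 1·52 + 9   → row D = row B − 1·row C = (9, −1, 2)   [check: −1·113 + 2·61 = 9]
  52 = 5·9 + 7   → row E = row C − 5·row D = (7, 6, −11)   [check: 6·113 − 11·61 = 7]
  9 = 1·7 + 2   → row F = row D − 1·row E = (2, −7, 13)   [check: −7·113 + 13·61 = 2]
  7 = 3·2 + 1   → row G = row E − 3·row F = (1, 27, −50)   [check: 27·113 − 50·61 = 1]
  2 = 2·1 + 0   → remainder 0, stop. gcd = 1 (last nonzero row G).
The gcd is 1, so 61 is invertible mod 113. The last nonzero row gives 27·113 − 50·61 = 1, so t = −50. So 61^(−1) ≡ −50 ≡ 63 (mod 113). Verify: 61 · 63 = 3843 ≡ 1 (mod 113). ✓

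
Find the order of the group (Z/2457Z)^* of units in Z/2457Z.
(Z/2457Z)^* consists of the classes a with gcd(a, 2457) = 1, so its order is φ(2457). φ is multiplicative, with φ(p^e) = p^e − p^(e−1). Factorise 2457 = 3^3 · 7 · 13. Then
  φ(2457) = (3^3 − 3^2) · (7 − 1) · (13 − 1) = 18 · 6 · 12 = 1296.
Thus |(Z/2457Z)^*| = 1296.

Final answer: |(Z/2457Z)^*| = 1296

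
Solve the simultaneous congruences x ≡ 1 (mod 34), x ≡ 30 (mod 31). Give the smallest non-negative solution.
x ≡ 681 (mod 1054); the representative in [0, 1054) is 681

The moduli 34, 31 are pairwise coprime, so by the CRT there is a unique solution mod 34·31 = 1054.
Solve by successive substitution. Start with x ≡ 1 (mod 34).
  Combine with x ≡ 30 (mod 31): write x = 1 + 34·t and require 1 + 34·t ≡ 30 (mod 31), i.e. 34·t ≡ 30 − 1 ≡ 29 (mod 31). Since 34^(−1) ≡ 21 (mod 31) (34 ≡ 3 (mod 31)), t ≡ 21·29 ≡ 20 (mod 31). So x ≡ 1 + 34·20 = 681 (mod 1054).
Unique solution in [0, 1054): x = 681.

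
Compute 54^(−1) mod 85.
54^(−1) ≡ 74 (mod 85)

Apply the extended Euclidean algorithm to (85, 54), tracking rows (r, s, t) with s·85 + t·54 = r. Each division r_prev = q·r_cur + r_new produces the new row as (previous row) − q·(current row):
  row A: (85, 1, 0)   [1·85 + 0·54 = 85]
  row B: (54, 0, 1)   [0·85 + 1·54 = 54]
  85 = 1·54 + 31   → row C = row A − 1·row B = (31, 1, −1)   [check: 1·85 − 1·54 = 31]
  54 = 1·31 + 23   → row D = row B − 1·row C = (23, −1, 2)   [check: −1·85 + 2·54 = 23]
  31 = 1·23 + 8   → row E = row C − 1·row D = (8, 2, −3)   [check: 2·85 − 3·54 = 8]
  23 = 2·8 + 7   → row F = row D − 2·row E = (7, −5, 8)   [check: −5·85 + 8·54 = 7]
  8 = 1·7 + 1   → row G = row E − 1·row F = (1, 7, −11)   [check: 7·85 − 11·54 = 1]
  7 = 7·1 + 0   → remainder 0, stop. gcd = 1 (last nonzero row G).
The gcd is 1, so 54 is invertible mod 85. The last nonzero row gives 7·85 − 11·54 = 1, so t = −11. So 54^(−1) ≡ −11 ≡ 74 (mod 85). Verify: 54 · 74 = 3996 ≡ 1 (mod 85). ✓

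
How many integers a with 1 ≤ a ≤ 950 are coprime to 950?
360

The number of a ∈ {1, ..., 950} with gcd(a, 950) = 1 is by definition Euler's totient φ(950). φ is multiplicative, with φ(p^e) = p^e − p^(e−1). Factorise 950 = 2 · 5^2 · 19. Then
  φ(950) = (2 − 1) · (5^2 − 5^1) · (19 − 1) = 1 · 20 · 18 = 360.
So there are 360 such integers.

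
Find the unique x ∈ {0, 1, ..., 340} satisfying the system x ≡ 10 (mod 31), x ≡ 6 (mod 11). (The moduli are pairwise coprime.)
x ≡ 72 (mod 341); the representative in [0, 341) is 72

The moduli 31, 11 are pairwise coprime, so by the CRT there is a unique solution mod 31·11 = 341.
Solve by successive substitution. Start with x ≡ 10 (mod 31).
  Combine with x ≡ 6 (mod 11): write x = 10 + 31·t and require 10 + 31·t ≡ 6 (mod 11), i.e. 31·t ≡ 6 − 10 ≡ 7 (mod 11). Since 31^(−1) ≡ 5 (mod 11) (31 ≡ 9 (mod 11)), t ≡ 5·7 ≡ 2 (mod 11). So x ≡ 10 + 31·2 = 72 (mod 341).
Unique solution in [0, 341): x = 72.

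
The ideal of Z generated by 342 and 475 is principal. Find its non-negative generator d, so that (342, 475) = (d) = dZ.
In the PID Z, (a, b) is generated by gcd(a, b). Compute gcd(475, 342) with the extended Euclidean algorithm, tracking rows (r, s, t) with s·475 + t·342 = r:
  row A: (475, 1, 0)   [1·475 + 0·342 = 475]
  row B: (342, 0, 1)   [0·475 + 1·342 = 342]
  475 = 1·342 + 133   → row C = row A − 1·row B = (133, 1, −1)   [check: 1·475 − 1·342 = 133]
  342 = 2·133 + 76   → row D = row B − 2·row C = (76, −2, 3)   [check: −2·475 + 3·342 = 76]
  133 = 1·76 + 57   → row E = row C − 1·row D = (57, 3, −4)   [check: 3·475 − 4·342 = 57]
  76 = 1·57 + 19   → row F = row D − 1·row E = (19, −5, 7)   [check: −5·475 + 7·342 = 19]
  57 = 3·19 + 0   → remainder 0, stop. gcd = 19 (last nonzero row F).
So gcd(342, 475) = 19, with Bézout identity −5·475 + 7·342 = 19. Containment (⊇): the Bézout identity exhibits 19 as an element of (342, 475), giving (19) ⊆ (342, 475). Containment (⊆): since 19 | 342 and 19 | 475 (342 = 19·18, 475 = 19·25), every Z-linear combination of 342 and 475 is divisible by 19, so (342, 475) ⊆ (19). Therefore (342, 475) = (19), d = 19.

Final answer: (342, 475) = (19); d = 19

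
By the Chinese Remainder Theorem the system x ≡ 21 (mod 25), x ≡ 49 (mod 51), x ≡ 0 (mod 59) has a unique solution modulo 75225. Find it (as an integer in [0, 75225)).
The moduli 25, 51, 59 are pairwise coprime, so by the CRT there is a unique solution mod 25·51·59 = 75225.
Solve by successive substitution. Start with x ≡ 21 (mod 25).
  Combine with x ≡ 49 (mod 51): write x = 21 + 25·t and require 21 + 25·t ≡ 49 (mod 51), i.e. 25·t ≡ 49 − 21 ≡ 28 (mod 51). Since 25^(−1) ≡ 49 (mod 51), t ≡ 49·28 ≡ 46 (mod 51). So x ≡ 21 + 25·46 = 1171 (mod 1275).
  Combine with x ≡ 0 (mod 59): write x = 1171 + 1275·t and require 1171 + 1275·t ≡ 0 (mod 59), i.e. 1275·t ≡ 0 − 1171 ≡ 9 (mod 59). Since 1275^(−1) ≡ 41 (mod 59) (1275 ≡ 36 (mod 59)), t ≡ 41·9 ≡ 15 (mod 59). So x ≡ 1171 + 1275·15 = 20296 (mod 75225).
Unique solution in [0, 75225): x = 20296.

Final answer: x ≡ 20296 (mod 75225); the representative in [0, 75225) is 20296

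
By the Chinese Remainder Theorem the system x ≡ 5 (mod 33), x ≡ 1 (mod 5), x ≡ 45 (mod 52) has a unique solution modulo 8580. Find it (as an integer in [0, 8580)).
x ≡ 4361 (mod 8580); the representative in [0, 8580) is 4361

The moduli 33, 5, 52 are pairwise coprime, so by the CRT there is a unique solution mod 33·5·52 = 8580.
Solve by successive substitution. Start with x ≡ 5 (mod 33).
  Combine with x ≡ 1 (mod 5): write x = 5 + 33·t and require 5 + 33·t ≡ 1 (mod 5), i.e. 33·t ≡ 1 − 5 ≡ 1 (mod 5). Since 33^(−1) ≡ 2 (mod 5) (33 ≡ 3 (mod 5)), t ≡ 2·1 ≡ 2 (mod 5). So x ≡ 5 + 33·2 = 71 (mod 165).
  Combine with x ≡ 45 (mod 52): write x = 71 + 165·t and require 71 + 165·t ≡ 45 (mod 52), i.e. 165·t ≡ 45 − 71 ≡ 26 (mod 52). Since 165^(−1) ≡ 29 (mod 52) (165 ≡ 9 (mod 52)), t ≡ 29·26 ≡ 26 (mod 52). So x ≡ 71 + 165·26 = 4361 (mod 8580).
Unique solution in [0, 8580): x = 4361.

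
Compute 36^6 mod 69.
Use repeated squaring. Binary(6) = 110. Walk through the bits of the exponent 6 left-to-right: at each bit after the leading one, square the running value, then multiply by 36 if the bit is 1 (always reducing mod 69):
  bit 1 = 1 (leading): start with 36.
  bit 2 = 1: square 36^2 = 1296 ≡ 54; bit is 1, so multiply 54·36 = 1944 ≡ 12 (mod 69).
  bit 3 = 0: square 12^2 = 144 ≡ 6 (mod 69).
Final value: 36^6 ≡ 6 (mod 69).

Final answer: 6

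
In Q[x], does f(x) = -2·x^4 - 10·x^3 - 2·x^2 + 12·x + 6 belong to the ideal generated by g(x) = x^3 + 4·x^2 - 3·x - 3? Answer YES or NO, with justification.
YES

In Q[x] the ideal (g) consists of all multiples of g, so f ∈ (g) iff g | f, i.e. iff the remainder of f on division by g is 0. Divide f by g (g is monic, so eliminate the leading term of the running remainder at each step):
  leading term -2·x^4: subtract (-2·x)·g(x) = -2·x^4 - 8·x^3 + 6·x^2 + 6·x, leaving -2·x^3 - 8·x^2 + 6·x + 6
  leading term -2·x^3: subtract (-2)·g(x) = -2·x^3 - 8·x^2 + 6·x + 6, leaving 0
The remainder is 0, so f(x) = g(x) · h(x) with h(x) = -2·x - 2. Hence g | f, i.e. f ∈ (g).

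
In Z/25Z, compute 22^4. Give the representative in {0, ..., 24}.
6

Use repeated squaring. Binary(4) = 100. Walk through the bits of the exponent 4 left-to-right: at each bit after the leading one, square the running value, then multiply by 22 if the bit is 1 (always reducing mod 25):
  bit 1 = 1 (leading): start with 22.
  bit 2 = 0: square 22^2 = 484 ≡ 9 (mod 25).
  bit 3 = 0: square 9^2 = 81 ≡ 6 (mod 25).
Final value: 22^4 ≡ 6 (mod 25).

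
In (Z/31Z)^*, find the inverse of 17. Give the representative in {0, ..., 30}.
Apply the extended Euclidean algorithm to (31, 17), tracking rows (r, s, t) with s·31 + t·17 = r. Each division r_prev = q·r_cur + r_new produces the new row as (previous row) − q·(current row):
  row A: (31, 1, 0)   [1·31 + 0·17 = 31]
  row B: (17, 0, 1)   [0·31 + 1·17 = 17]
  31 = 1·17 + 14   → row C = row A − 1·row B = (14, 1, −1)   [check: 1·31 − 1·17 = 14]
  17 = 1·14 + 3   → row D = row B − 1·row C = (3, −1, 2)   [check: −1·31 + 2·17 = 3]
  14 = 4·3 + 2   → row E = row C − 4·row D = (2, 5, −9)   [check: 5·31 − 9·17 = 2]
  3 = 1·2 + 1   → row F = row D − 1·row E = (1, −6, 11)   [check: −6·31 + 11·17 = 1]
  2 = 2·1 + 0   → remainder 0, stop. gcd = 1 (last nonzero row F).
The gcd is 1, so 17 is invertible mod 31. The last nonzero row gives −6·31 + 11·17 = 1, so t = 11. So 17^(−1) ≡ 11 (mod 31). Verify: 17 · 11 = 187 ≡ 1 (mod 31). ✓

Final answer: 17^(−1) ≡ 11 (mod 31)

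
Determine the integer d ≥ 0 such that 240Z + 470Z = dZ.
(240, 470) = (10); d = 10

In the PID Z, (a, b) is generated by gcd(a, b). Compute gcd(470, 240) with the extended Euclidean algorithm, tracking rows (r, s, t) with s·470 + t·240 = r:
  row A: (470, 1, 0)   [1·470 + 0·240 = 470]
  row B: (240, 0, 1)   [0·470 + 1·240 = 240]
  470 = 1·240 + 230   → row C = row A − 1·row B = (230, 1, −1)   [check: 1·470 − 1·240 = 230]
  240 = 1·230 + 10   → row D = row B − 1·row C = (10, −1, 2)   [check: −1·470 + 2·240 = 10]
  230 = 23·10 + 0   → remainder 0, stop. gcd = 10 (last nonzero row D).
So gcd(240, 470) = 10, with Bézout identity −1·470 + 2·240 = 10. Containment (⊇): the Bézout identity exhibits 10 as an element of (240, 470), giving (10) ⊆ (240, 470). Containment (⊆): since 10 | 240 and 10 | 470 (240 = 10·24, 470 = 10·47), every Z-linear combination of 240 and 470 is divisible by 10, so (240, 470) ⊆ (10). Therefore (240, 470) = (10), d = 10.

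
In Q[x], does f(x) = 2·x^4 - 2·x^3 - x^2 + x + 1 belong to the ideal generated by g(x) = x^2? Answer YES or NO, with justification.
In Q[x] the ideal (g) consists of all multiples of g, so f ∈ (g) iff g | f, i.e. iff the remainder of f on division by g is 0. Divide f by g (g is monic, so eliminate the leading term of the running remainder at each step):
  leading term 2·x^4: subtract (2·x^2)·g(x) = 2·x^4, leaving -2·x^3 - x^2 + x + 1
  leading term -2·x^3: subtract (-2·x)·g(x) = -2·x^3, leaving -x^2 + x + 1
  leading term -x^2: subtract (-1)·g(x) = -x^2, leaving x + 1
The remainder r(x) = x + 1 ≠ 0 (and deg r < deg g), so g ∤ f, i.e. f ∉ (g).

Final answer: NO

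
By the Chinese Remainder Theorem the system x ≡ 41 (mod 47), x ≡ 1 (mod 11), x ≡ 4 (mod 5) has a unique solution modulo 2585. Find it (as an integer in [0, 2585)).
The moduli 47, 11, 5 are pairwise coprime, so by the CRT there is a unique solution mod 47·11·5 = 2585.
Solve by successive substitution. Start with x ≡ 41 (mod 47).
  Combine with x ≡ 1 (mod 11): write x = 41 + 47·t and require 41 + 47·t ≡ 1 (mod 11), i.e. 47·t ≡ 1 − 41 ≡ 4 (mod 11). Since 47^(−1) ≡ 4 (mod 11) (47 ≡ 3 (mod 11)), t ≡ 4·4 ≡ 5 (mod 11). So x ≡ 41 + 47·5 = 276 (mod 517).
  Combine with x ≡ 4 (mod 5): write x = 276 + 517·t and require 276 + 517·t ≡ 4 (mod 5), i.e. 517·t ≡ 4 − 276 ≡ 3 (mod 5). Since 517^(−1) ≡ 3 (mod 5) (517 ≡ 2 (mod 5)), t ≡ 3·3 ≡ 4 (mod 5). So x ≡ 276 + 517·4 = 2344 (mod 2585).
Unique solution in [0, 2585): x = 2344.

Final answer: x ≡ 2344 (mod 2585); the representative in [0, 2585) is 2344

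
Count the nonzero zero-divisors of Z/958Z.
In Z/958Z each nonzero element is either a unit (gcd with 958 is 1) or a zero-divisor (gcd > 1). The number of units is φ(958): factorise 958 = 2 · 479, so φ(958) = (2 − 1) · (479 − 1) = 1 · 478 = 478. The nonzero elements number 958 − 1 = 957. Hence the nonzero zero-divisors number 957 − 478 = 479.

Final answer: Z/958Z has 479 nonzero zero-divisors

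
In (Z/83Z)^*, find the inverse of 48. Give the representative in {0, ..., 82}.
48^(−1) ≡ 64 (mod 83)

Apply the extended Euclidean algorithm to (83, 48), tracking rows (r, s, t) with s·83 + t·48 = r. Each division r_prev = q·r_cur + r_new produces the new row as (previous row) − q·(current row):
  row A: (83, 1, 0)   [1·83 + 0·48 = 83]
  row B: (48, 0, 1)   [0·83 + 1·48 = 48]
  83 = 1·48 + 35   → row C = row A − 1·row B = (35, 1, −1)   [check: 1·83 − 1·48 = 35]
  48 = 1·35 + 13   → row D = row B − 1·row C = (13, −1, 2)   [check: −1·83 + 2·48 = 13]
  35 = 2·13 + 9   → row E = row C − 2·row D = (9, 3, −5)   [check: 3·83 − 5·48 = 9]
  13 = 1·9 + 4   → row F = row D − 1·row E = (4, −4, 7)   [check: −4·83 + 7·48 = 4]
  9 = 2·4 + 1   → row G = row E − 2·row F = (1, 11, −19)   [check: 11·83 − 19·48 = 1]
  4 = 4·1 + 0   → remainder 0, stop. gcd = 1 (last nonzero row G).
The gcd is 1, so 48 is invertible mod 83. The last nonzero row gives 11·83 − 19·48 = 1, so t = −19. So 48^(−1) ≡ −19 ≡ 64 (mod 83). Verify: 48 · 64 = 3072 ≡ 1 (mod 83). ✓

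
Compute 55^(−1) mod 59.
Apply the extended Euclidean algorithm to (59, 55), tracking rows (r, s, t) with s·59 + t·55 = r. Each division r_prev = q·r_cur + r_new produces the new row as (previous row) − q·(current row):
  row A: (59, 1, 0)   [1·59 + 0·55 = 59]
  row B: (55, 0, 1)   [0·59 + 1·55 = 55]
  59 = 1·55 + 4   → row C = row A − 1·row B = (4, 1, −1)   [check: 1·59 − 1·55 = 4]
  55 = 13·4 + 3   → row D = row B − 13·row C = (3, −13, 14)   [check: −13·59 + 14·55 = 3]
  4 = 1·3 + 1   → row E = row C − 1·row D = (1, 14, −15)   [check: 14·59 − 15·55 = 1]
  3 = 3·1 + 0   → remainder 0, stop. gcd = 1 (last nonzero row E).
The gcd is 1, so 55 is invertible mod 59. The last nonzero row gives 14·59 − 15·55 = 1, so t = −15. So 55^(−1) ≡ −15 ≡ 44 (mod 59). Verify: 55 · 44 = 2420 ≡ 1 (mod 59). ✓

Final answer: 55^(−1) ≡ 44 (mod 59)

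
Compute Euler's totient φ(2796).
φ(2796) = 928

φ is multiplicative, with φ(p^e) = p^e − p^(e−1). Factorise 2796 = 2^2 · 3 · 233. Then
  φ(2796) = (2^2 − 2^1) · (3 − 1) · (233 − 1) = 2 · 2 · 232 = 928.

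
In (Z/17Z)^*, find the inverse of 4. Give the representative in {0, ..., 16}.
4^(−1) ≡ 13 (mod 17)

Apply the extended Euclidean algorithm to (17, 4), tracking rows (r, s, t) with s·17 + t·4 = r. Each division r_prev = q·r_cur + r_new produces the new row as (previous row) − q·(current row):
  row A: (17, 1, 0)   [1·17 + 0·4 = 17]
  row B: (4, 0, 1)   [0·17 + 1·4 = 4]
  17 = 4·4 + 1   → row C = row A − 4·row B = (1, 1, −4)   [check: 1·17 − 4·4 = 1]
  4 = 4·1 + 0   → remainder 0, stop. gcd = 1 (last nonzero row C).
The gcd is 1, so 4 is invertible mod 17. The last nonzero row gives 1·17 − 4·4 = 1, so t = −4. So 4^(−1) ≡ −4 ≡ 13 (mod 17). Verify: 4 · 13 = 52 ≡ 1 (mod 17). ✓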